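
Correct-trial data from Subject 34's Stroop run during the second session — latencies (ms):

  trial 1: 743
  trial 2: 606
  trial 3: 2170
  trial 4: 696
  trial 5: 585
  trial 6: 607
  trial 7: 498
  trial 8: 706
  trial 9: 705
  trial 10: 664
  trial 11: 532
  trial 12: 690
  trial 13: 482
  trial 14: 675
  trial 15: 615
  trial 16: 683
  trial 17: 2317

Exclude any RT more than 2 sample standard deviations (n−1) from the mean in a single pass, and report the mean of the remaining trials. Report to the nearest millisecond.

n = 17, ΣRT = 13974, M = 822.000
Σ(x−M)² = 4681284.00; s = √(4681284.00/16) = 540.907
Cutoffs: 822.000 ± 2·540.907 → [-259.8, 1903.8]
Outside: 2170, 2317 → excluded.
Retained (n=15): Σ = 9487, mean = 9487/15 = 632.467

632 ms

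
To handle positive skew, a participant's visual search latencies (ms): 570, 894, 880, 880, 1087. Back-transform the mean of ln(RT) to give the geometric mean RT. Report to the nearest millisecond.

ln(RT): 6.3456, 6.7957, 6.7799, 6.7799, 6.9912
Mean ln(RT) = 33.6924/5 = 6.73847
Geometric mean = exp(6.73847) = 844.27 ms

844 ms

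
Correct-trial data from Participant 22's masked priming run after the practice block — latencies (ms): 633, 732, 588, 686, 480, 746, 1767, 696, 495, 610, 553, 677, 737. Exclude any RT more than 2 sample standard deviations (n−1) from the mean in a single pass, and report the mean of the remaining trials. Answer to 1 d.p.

636.1 ms

n = 13, ΣRT = 9400, M = 723.077
Σ(x−M)² = 1273982.92; s = √(1273982.92/12) = 325.830
Cutoffs: 723.077 ± 2·325.830 → [71.4, 1374.7]
Outside: 1767 → excluded.
Retained (n=12): Σ = 7633, mean = 7633/12 = 636.083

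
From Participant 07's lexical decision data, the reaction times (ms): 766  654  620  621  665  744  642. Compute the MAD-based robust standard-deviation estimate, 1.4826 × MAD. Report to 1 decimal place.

Sorted: 620, 621, 642, 654, 665, 744, 766 → median = 654
|x − 654| sorted: 0, 11, 12, 33, 34, 90, 112 → MAD = 33
Robust SD ≈ 1.4826 × 33 = 48.926

48.9 ms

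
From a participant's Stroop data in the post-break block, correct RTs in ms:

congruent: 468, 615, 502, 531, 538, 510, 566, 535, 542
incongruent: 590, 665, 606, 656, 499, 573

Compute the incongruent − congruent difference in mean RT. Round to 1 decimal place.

64.1 ms

M(congruent) = 4807/9 = 534.111
M(incongruent) = 3589/6 = 598.167
Difference = 598.167 − 534.111 = 64.056 ms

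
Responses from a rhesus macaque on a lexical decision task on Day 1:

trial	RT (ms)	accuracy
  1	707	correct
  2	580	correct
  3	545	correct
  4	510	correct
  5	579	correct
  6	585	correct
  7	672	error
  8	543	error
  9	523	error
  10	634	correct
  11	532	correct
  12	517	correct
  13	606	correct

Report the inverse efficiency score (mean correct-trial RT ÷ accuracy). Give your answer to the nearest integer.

753 ms

Correct trials (n=10): 707, 580, 545, 510, 579, 585, 634, 532, 517, 606
Mean correct RT = 5795/10 = 579.5000 ms
Proportion correct = 10/13
IES = 579.5000 / (10/13) = 753.350 ms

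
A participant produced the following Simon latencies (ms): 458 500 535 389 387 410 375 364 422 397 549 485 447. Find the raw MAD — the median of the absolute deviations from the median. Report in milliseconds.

36 ms

Sorted: 364, 375, 387, 389, 397, 410, 422, 447, 458, 485, 500, 535, 549 → median = 422
|x − 422|: 36, 78, 113, 33, 35, 12, 47, 58, 0, 25, 127, 63, 25
Sorted deviations: 0, 12, 25, 25, 33, 35, 36, 47, 58, 63, 78, 113, 127 → MAD = 36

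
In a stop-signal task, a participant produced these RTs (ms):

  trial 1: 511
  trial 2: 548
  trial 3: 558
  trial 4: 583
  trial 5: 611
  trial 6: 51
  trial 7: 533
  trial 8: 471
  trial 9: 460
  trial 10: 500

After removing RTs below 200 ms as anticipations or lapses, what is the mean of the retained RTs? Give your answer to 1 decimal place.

Excluded: 51
Retained (n=9): Σ = 4775
Mean = 4775/9 = 530.5556

530.6 ms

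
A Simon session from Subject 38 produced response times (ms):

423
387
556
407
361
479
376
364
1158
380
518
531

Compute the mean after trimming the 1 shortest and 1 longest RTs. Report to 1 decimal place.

Sorted: 361, 364, 376, 380, 387, 407, 423, 479, 518, 531, 556, 1158
Drop lowest 1 (361) and highest 1 (1158)
Remaining (n=10): Σ = 4421, mean = 4421/10 = 442.100

442.1 ms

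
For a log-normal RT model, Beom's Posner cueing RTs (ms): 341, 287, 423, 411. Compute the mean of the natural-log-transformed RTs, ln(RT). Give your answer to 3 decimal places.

ln(RT): 5.8319, 5.6595, 6.0474, 6.0186
Σ ln(RT) = 23.5573
Mean = 23.5573/4 = 5.88933

5.889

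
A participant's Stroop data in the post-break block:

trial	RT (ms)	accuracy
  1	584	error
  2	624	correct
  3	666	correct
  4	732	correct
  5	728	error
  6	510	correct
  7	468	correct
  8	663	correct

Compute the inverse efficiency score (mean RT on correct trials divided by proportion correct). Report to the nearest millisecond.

Correct trials (n=6): 624, 666, 732, 510, 468, 663
Mean correct RT = 3663/6 = 610.5000 ms
Proportion correct = 6/8
IES = 610.5000 / (6/8) = 814.000 ms

814 ms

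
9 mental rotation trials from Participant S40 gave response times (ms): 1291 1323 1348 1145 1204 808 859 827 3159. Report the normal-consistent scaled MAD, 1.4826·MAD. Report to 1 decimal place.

213.5 ms

Sorted: 808, 827, 859, 1145, 1204, 1291, 1323, 1348, 3159 → median = 1204
|x − 1204| sorted: 0, 59, 87, 119, 144, 345, 377, 396, 1955 → MAD = 144
Robust SD ≈ 1.4826 × 144 = 213.494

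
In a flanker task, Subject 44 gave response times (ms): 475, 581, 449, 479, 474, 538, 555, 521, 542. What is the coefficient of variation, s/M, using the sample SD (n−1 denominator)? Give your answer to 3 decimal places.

n = 9, Σ = 4614, M = 512.6667
Σ(x−M)² = 16134.000; s = √(16134.000/8) = 44.9082
CV = 44.9082 / 512.6667 = 0.08760

0.088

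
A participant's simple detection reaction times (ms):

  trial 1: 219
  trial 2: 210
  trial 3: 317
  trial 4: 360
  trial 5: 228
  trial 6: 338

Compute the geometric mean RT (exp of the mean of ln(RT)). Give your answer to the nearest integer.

ln(RT): 5.3891, 5.3471, 5.7589, 5.8861, 5.4293, 5.8230
Mean ln(RT) = 33.6336/6 = 5.60560
Geometric mean = exp(5.60560) = 271.94 ms

272 ms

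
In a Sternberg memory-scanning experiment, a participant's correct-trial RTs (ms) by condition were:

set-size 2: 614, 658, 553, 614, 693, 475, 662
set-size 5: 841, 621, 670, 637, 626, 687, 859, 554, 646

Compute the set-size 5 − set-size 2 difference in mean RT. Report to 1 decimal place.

M(set-size 2) = 4269/7 = 609.857
M(set-size 5) = 6141/9 = 682.333
Difference = 682.333 − 609.857 = 72.476 ms

72.5 ms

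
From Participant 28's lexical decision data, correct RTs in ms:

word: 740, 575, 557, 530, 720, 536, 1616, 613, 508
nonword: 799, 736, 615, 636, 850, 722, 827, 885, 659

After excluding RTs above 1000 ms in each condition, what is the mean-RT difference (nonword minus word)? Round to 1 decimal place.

word: exclude 1616
M(word) = 4779/8 = 597.375
M(nonword) = 6729/9 = 747.667
Difference = 747.667 − 597.375 = 150.292 ms

150.3 ms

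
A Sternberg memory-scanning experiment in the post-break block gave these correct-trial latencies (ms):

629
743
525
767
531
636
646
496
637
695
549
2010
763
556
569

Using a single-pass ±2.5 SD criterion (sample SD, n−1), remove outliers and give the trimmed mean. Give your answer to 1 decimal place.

624.4 ms

n = 15, ΣRT = 10752, M = 716.800
Σ(x−M)² = 1899720.40; s = √(1899720.40/14) = 368.367
Cutoffs: 716.800 ± 2.5·368.367 → [-204.1, 1637.7]
Outside: 2010 → excluded.
Retained (n=14): Σ = 8742, mean = 8742/14 = 624.429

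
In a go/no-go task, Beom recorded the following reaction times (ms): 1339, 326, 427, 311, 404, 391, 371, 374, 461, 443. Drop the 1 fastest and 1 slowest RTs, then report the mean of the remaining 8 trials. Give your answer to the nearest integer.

Sorted: 311, 326, 371, 374, 391, 404, 427, 443, 461, 1339
Drop lowest 1 (311) and highest 1 (1339)
Remaining (n=8): Σ = 3197, mean = 3197/8 = 399.625

400 ms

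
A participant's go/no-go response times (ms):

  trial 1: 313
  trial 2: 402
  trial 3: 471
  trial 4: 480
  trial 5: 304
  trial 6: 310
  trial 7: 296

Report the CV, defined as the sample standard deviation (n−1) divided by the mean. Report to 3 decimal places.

n = 7, Σ = 2576, M = 368.0000
Σ(x−M)² = 39978.000; s = √(39978.000/6) = 81.6272
CV = 81.6272 / 368.0000 = 0.22181

0.222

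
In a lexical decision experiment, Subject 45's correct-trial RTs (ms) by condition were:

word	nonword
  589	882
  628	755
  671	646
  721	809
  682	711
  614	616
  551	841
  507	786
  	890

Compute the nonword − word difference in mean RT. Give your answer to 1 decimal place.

M(word) = 4963/8 = 620.375
M(nonword) = 6936/9 = 770.667
Difference = 770.667 − 620.375 = 150.292 ms

150.3 ms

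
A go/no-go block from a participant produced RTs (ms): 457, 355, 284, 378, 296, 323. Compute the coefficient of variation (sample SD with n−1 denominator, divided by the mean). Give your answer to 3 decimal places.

0.182

n = 6, Σ = 2093, M = 348.8333
Σ(x−M)² = 20250.833; s = √(20250.833/5) = 63.6409
CV = 63.6409 / 348.8333 = 0.18244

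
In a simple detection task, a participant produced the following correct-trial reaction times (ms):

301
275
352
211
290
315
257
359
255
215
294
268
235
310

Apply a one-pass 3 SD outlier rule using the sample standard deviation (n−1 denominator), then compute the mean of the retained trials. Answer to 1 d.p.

n = 14, ΣRT = 3937, M = 281.214
Σ(x−M)² = 26600.36; s = √(26600.36/13) = 45.235
Cutoffs: 281.214 ± 3·45.235 → [145.5, 416.9]
No RTs fall outside the cutoffs; all 14 retained. Mean = 3937/14 = 281.214

281.2 ms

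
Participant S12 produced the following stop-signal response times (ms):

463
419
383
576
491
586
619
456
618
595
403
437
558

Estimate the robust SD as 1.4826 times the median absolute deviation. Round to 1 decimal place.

Sorted: 383, 403, 419, 437, 456, 463, 491, 558, 576, 586, 595, 618, 619 → median = 491
|x − 491| sorted: 0, 28, 35, 54, 67, 72, 85, 88, 95, 104, 108, 127, 128 → MAD = 85
Robust SD ≈ 1.4826 × 85 = 126.021

126.0 ms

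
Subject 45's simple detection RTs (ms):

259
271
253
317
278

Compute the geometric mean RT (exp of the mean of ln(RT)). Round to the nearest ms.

275 ms

ln(RT): 5.5568, 5.6021, 5.5334, 5.7589, 5.6276
Mean ln(RT) = 28.0789/5 = 5.61577
Geometric mean = exp(5.61577) = 274.73 ms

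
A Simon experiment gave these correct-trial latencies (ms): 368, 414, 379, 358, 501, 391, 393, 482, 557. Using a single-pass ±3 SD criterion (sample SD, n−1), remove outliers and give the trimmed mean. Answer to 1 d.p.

n = 9, ΣRT = 3843, M = 427.000
Σ(x−M)² = 38568.00; s = √(38568.00/8) = 69.433
Cutoffs: 427.000 ± 3·69.433 → [218.7, 635.3]
No RTs fall outside the cutoffs; all 9 retained. Mean = 3843/9 = 427.000

427.0 ms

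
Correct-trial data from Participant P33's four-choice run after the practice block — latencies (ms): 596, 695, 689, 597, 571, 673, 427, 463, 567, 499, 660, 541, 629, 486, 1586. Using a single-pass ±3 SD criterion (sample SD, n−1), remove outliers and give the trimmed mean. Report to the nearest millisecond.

n = 15, ΣRT = 9679, M = 645.267
Σ(x−M)² = 1045506.93; s = √(1045506.93/14) = 273.275
Cutoffs: 645.267 ± 3·273.275 → [-174.6, 1465.1]
Outside: 1586 → excluded.
Retained (n=14): Σ = 8093, mean = 8093/14 = 578.071

578 ms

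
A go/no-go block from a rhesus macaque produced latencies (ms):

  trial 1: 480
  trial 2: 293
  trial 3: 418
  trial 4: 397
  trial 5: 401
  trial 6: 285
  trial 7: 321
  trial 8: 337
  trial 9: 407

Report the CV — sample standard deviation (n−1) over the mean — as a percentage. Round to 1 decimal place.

17.6%

n = 9, Σ = 3339, M = 371.0000
Σ(x−M)² = 34098.000; s = √(34098.000/8) = 65.2859
CV = 65.2859 / 371.0000 = 0.17597 = 17.597%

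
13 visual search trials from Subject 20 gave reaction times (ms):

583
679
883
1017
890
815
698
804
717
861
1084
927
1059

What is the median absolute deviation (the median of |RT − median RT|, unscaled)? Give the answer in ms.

Sorted: 583, 679, 698, 717, 804, 815, 861, 883, 890, 927, 1017, 1059, 1084 → median = 861
|x − 861|: 278, 182, 22, 156, 29, 46, 163, 57, 144, 0, 223, 66, 198
Sorted deviations: 0, 22, 29, 46, 57, 66, 144, 156, 163, 182, 198, 223, 278 → MAD = 144

144 ms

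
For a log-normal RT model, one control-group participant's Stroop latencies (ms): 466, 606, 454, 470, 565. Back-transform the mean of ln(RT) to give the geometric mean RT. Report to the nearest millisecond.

509 ms

ln(RT): 6.1442, 6.4069, 6.1181, 6.1527, 6.3368
Mean ln(RT) = 31.1587/5 = 6.23174
Geometric mean = exp(6.23174) = 508.64 ms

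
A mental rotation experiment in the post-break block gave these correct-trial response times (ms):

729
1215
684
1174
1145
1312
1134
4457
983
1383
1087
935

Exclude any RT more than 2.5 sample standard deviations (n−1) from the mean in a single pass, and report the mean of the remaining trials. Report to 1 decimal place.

1071.0 ms

n = 12, ΣRT = 16238, M = 1353.167
Σ(x−M)² = 10999023.67; s = √(10999023.67/11) = 999.956
Cutoffs: 1353.167 ± 2.5·999.956 → [-1146.7, 3853.1]
Outside: 4457 → excluded.
Retained (n=11): Σ = 11781, mean = 11781/11 = 1071.000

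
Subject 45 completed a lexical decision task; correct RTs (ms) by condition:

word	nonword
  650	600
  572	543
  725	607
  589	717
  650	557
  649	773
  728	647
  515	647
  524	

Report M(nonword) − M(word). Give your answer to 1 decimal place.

M(word) = 5602/9 = 622.444
M(nonword) = 5091/8 = 636.375
Difference = 636.375 − 622.444 = 13.931 ms

13.9 ms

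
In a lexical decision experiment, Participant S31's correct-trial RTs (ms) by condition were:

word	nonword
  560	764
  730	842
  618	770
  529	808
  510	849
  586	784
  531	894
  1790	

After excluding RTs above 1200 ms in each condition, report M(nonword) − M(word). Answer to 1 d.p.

word: exclude 1790
M(word) = 4064/7 = 580.571
M(nonword) = 5711/7 = 815.857
Difference = 815.857 − 580.571 = 235.286 ms

235.3 ms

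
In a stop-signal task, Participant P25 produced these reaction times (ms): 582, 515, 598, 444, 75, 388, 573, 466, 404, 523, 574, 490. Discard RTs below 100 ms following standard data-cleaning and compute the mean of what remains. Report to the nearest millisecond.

505 ms

Excluded: 75
Retained (n=11): Σ = 5557
Mean = 5557/11 = 505.1818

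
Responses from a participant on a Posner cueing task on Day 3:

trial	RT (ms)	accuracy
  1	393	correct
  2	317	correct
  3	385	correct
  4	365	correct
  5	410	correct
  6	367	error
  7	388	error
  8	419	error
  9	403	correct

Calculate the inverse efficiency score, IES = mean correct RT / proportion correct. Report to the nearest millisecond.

568 ms

Correct trials (n=6): 393, 317, 385, 365, 410, 403
Mean correct RT = 2273/6 = 378.8333 ms
Proportion correct = 6/9
IES = 378.8333 / (6/9) = 568.250 ms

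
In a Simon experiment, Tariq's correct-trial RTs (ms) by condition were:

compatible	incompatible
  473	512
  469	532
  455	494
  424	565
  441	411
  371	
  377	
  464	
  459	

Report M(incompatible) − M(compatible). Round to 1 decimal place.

M(compatible) = 3933/9 = 437.000
M(incompatible) = 2514/5 = 502.800
Difference = 502.800 − 437.000 = 65.800 ms

65.8 ms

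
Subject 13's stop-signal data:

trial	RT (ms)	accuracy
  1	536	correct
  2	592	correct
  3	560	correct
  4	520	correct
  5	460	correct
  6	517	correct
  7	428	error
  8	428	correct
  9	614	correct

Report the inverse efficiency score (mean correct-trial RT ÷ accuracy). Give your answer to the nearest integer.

Correct trials (n=8): 536, 592, 560, 520, 460, 517, 428, 614
Mean correct RT = 4227/8 = 528.3750 ms
Proportion correct = 8/9
IES = 528.3750 / (8/9) = 594.422 ms

594 ms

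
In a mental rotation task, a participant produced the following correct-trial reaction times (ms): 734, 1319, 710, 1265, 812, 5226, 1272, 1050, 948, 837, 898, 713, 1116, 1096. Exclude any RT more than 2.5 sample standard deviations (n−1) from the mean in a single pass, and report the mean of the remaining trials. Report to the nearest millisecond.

n = 14, ΣRT = 17996, M = 1285.429
Σ(x−M)² = 17301891.43; s = √(17301891.43/13) = 1153.653
Cutoffs: 1285.429 ± 2.5·1153.653 → [-1598.7, 4169.6]
Outside: 5226 → excluded.
Retained (n=13): Σ = 12770, mean = 12770/13 = 982.308

982 ms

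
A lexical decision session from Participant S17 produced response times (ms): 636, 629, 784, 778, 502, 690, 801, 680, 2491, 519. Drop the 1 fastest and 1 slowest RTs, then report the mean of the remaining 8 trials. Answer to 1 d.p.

Sorted: 502, 519, 629, 636, 680, 690, 778, 784, 801, 2491
Drop lowest 1 (502) and highest 1 (2491)
Remaining (n=8): Σ = 5517, mean = 5517/8 = 689.625

689.6 ms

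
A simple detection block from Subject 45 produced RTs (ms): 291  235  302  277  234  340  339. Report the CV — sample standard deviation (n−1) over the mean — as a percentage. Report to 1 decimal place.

n = 7, Σ = 2018, M = 288.2857
Σ(x−M)² = 11355.429; s = √(11355.429/6) = 43.5037
CV = 43.5037 / 288.2857 = 0.15090 = 15.090%

15.1%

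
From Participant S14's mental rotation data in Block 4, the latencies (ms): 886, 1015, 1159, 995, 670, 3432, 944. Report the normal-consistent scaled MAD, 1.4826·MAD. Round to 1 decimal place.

161.6 ms

Sorted: 670, 886, 944, 995, 1015, 1159, 3432 → median = 995
|x − 995| sorted: 0, 20, 51, 109, 164, 325, 2437 → MAD = 109
Robust SD ≈ 1.4826 × 109 = 161.603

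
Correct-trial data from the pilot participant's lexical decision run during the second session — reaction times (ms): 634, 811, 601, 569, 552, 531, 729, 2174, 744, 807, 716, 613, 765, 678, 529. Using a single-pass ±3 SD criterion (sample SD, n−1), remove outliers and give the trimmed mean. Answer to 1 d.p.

n = 15, ΣRT = 11453, M = 763.533
Σ(x−M)² = 2262233.73; s = √(2262233.73/14) = 401.980
Cutoffs: 763.533 ± 3·401.980 → [-442.4, 1969.5]
Outside: 2174 → excluded.
Retained (n=14): Σ = 9279, mean = 9279/14 = 662.786

662.8 ms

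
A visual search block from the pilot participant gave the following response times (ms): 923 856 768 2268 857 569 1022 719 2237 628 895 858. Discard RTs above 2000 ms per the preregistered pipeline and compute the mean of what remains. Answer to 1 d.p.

809.5 ms

Excluded: 2237, 2268
Retained (n=10): Σ = 8095
Mean = 8095/10 = 809.5000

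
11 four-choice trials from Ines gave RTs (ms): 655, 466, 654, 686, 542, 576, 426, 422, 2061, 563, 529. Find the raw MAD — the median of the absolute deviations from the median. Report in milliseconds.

92 ms

Sorted: 422, 426, 466, 529, 542, 563, 576, 654, 655, 686, 2061 → median = 563
|x − 563|: 92, 97, 91, 123, 21, 13, 137, 141, 1498, 0, 34
Sorted deviations: 0, 13, 21, 34, 91, 92, 97, 123, 137, 141, 1498 → MAD = 92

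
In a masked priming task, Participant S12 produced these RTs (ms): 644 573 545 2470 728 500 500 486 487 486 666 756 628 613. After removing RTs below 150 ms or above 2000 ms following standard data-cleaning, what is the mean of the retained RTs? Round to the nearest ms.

Excluded: 2470
Retained (n=13): Σ = 7612
Mean = 7612/13 = 585.5385

586 ms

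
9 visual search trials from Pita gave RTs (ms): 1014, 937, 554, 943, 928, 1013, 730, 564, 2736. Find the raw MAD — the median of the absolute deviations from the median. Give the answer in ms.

Sorted: 554, 564, 730, 928, 937, 943, 1013, 1014, 2736 → median = 937
|x − 937|: 77, 0, 383, 6, 9, 76, 207, 373, 1799
Sorted deviations: 0, 6, 9, 76, 77, 207, 373, 383, 1799 → MAD = 77

77 ms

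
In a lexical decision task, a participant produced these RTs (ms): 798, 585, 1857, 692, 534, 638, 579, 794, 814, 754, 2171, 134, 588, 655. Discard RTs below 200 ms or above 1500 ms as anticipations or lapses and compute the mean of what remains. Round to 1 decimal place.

Excluded: 134, 1857, 2171
Retained (n=11): Σ = 7431
Mean = 7431/11 = 675.5455

675.5 ms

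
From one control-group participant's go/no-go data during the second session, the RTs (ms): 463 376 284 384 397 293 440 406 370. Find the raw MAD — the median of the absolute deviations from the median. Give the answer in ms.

22 ms

Sorted: 284, 293, 370, 376, 384, 397, 406, 440, 463 → median = 384
|x − 384|: 79, 8, 100, 0, 13, 91, 56, 22, 14
Sorted deviations: 0, 8, 13, 14, 22, 56, 79, 91, 100 → MAD = 22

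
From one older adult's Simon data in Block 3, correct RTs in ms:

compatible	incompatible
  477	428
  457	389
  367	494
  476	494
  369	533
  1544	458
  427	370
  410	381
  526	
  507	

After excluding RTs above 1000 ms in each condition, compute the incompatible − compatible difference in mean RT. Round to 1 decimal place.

-2.8 ms

compatible: exclude 1544
M(compatible) = 4016/9 = 446.222
M(incompatible) = 3547/8 = 443.375
Difference = 443.375 − 446.222 = -2.847 ms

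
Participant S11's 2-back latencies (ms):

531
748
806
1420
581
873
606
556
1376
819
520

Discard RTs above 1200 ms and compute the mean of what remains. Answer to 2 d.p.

Excluded: 1376, 1420
Retained (n=9): Σ = 6040
Mean = 6040/9 = 671.1111

671.11 ms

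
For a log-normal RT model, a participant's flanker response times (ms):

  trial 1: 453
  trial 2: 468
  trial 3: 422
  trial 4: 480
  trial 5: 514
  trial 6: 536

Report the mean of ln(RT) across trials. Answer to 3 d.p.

ln(RT): 6.1159, 6.1485, 6.0450, 6.1738, 6.2422, 6.2841
Σ ln(RT) = 37.0095
Mean = 37.0095/6 = 6.16825

6.168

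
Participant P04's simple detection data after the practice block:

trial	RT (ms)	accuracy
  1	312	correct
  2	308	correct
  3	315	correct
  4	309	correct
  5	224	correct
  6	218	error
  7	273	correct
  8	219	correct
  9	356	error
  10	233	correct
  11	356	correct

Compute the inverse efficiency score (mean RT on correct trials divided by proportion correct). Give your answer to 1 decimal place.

346.2 ms

Correct trials (n=9): 312, 308, 315, 309, 224, 273, 219, 233, 356
Mean correct RT = 2549/9 = 283.2222 ms
Proportion correct = 9/11
IES = 283.2222 / (9/11) = 346.160 ms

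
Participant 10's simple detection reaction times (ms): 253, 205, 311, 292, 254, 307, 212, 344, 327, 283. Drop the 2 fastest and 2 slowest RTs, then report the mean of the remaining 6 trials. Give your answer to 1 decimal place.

Sorted: 205, 212, 253, 254, 283, 292, 307, 311, 327, 344
Drop lowest 2 (205, 212) and highest 2 (327, 344)
Remaining (n=6): Σ = 1700, mean = 1700/6 = 283.333

283.3 ms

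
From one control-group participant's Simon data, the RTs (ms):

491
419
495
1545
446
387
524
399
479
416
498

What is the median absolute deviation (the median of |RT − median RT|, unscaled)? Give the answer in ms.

45 ms

Sorted: 387, 399, 416, 419, 446, 479, 491, 495, 498, 524, 1545 → median = 479
|x − 479|: 12, 60, 16, 1066, 33, 92, 45, 80, 0, 63, 19
Sorted deviations: 0, 12, 16, 19, 33, 45, 60, 63, 80, 92, 1066 → MAD = 45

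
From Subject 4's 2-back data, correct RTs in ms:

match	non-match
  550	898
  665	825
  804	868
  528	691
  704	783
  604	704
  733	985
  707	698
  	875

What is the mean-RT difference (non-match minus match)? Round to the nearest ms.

M(match) = 5295/8 = 661.875
M(non-match) = 7327/9 = 814.111
Difference = 814.111 − 661.875 = 152.236 ms

152 ms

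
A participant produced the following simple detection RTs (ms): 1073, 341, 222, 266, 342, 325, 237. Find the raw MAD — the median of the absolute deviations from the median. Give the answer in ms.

59 ms

Sorted: 222, 237, 266, 325, 341, 342, 1073 → median = 325
|x − 325|: 748, 16, 103, 59, 17, 0, 88
Sorted deviations: 0, 16, 17, 59, 88, 103, 748 → MAD = 59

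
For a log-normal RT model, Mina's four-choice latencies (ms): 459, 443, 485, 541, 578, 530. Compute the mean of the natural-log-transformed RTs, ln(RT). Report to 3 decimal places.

ln(RT): 6.1291, 6.0936, 6.1841, 6.2934, 6.3596, 6.2729
Σ ln(RT) = 37.3326
Mean = 37.3326/6 = 6.22211

6.222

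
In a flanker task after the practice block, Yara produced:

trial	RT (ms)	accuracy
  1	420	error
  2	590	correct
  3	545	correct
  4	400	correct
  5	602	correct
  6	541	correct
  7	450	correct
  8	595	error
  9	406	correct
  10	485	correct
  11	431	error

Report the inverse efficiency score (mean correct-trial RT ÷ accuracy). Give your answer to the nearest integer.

691 ms

Correct trials (n=8): 590, 545, 400, 602, 541, 450, 406, 485
Mean correct RT = 4019/8 = 502.3750 ms
Proportion correct = 8/11
IES = 502.3750 / (8/11) = 690.766 ms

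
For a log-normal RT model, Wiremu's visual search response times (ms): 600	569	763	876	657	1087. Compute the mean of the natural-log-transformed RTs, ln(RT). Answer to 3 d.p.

ln(RT): 6.3969, 6.3439, 6.6373, 6.7754, 6.4877, 6.9912
Σ ln(RT) = 39.6323
Mean = 39.6323/6 = 6.60538

6.605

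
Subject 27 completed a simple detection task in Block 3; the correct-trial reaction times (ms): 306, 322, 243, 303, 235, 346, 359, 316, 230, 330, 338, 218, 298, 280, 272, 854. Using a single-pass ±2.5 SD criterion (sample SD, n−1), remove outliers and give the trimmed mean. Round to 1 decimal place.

n = 16, ΣRT = 5250, M = 328.125
Σ(x−M)² = 323271.75; s = √(323271.75/15) = 146.804
Cutoffs: 328.125 ± 2.5·146.804 → [-38.9, 695.1]
Outside: 854 → excluded.
Retained (n=15): Σ = 4396, mean = 4396/15 = 293.067

293.1 ms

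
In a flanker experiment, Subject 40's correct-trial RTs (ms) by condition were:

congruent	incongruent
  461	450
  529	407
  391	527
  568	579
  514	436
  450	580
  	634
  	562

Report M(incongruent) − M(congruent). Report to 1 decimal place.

36.4 ms

M(congruent) = 2913/6 = 485.500
M(incongruent) = 4175/8 = 521.875
Difference = 521.875 − 485.500 = 36.375 ms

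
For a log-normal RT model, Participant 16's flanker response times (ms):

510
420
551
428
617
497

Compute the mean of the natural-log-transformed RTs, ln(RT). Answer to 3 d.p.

ln(RT): 6.2344, 6.0403, 6.3117, 6.0591, 6.4249, 6.2086
Σ ln(RT) = 37.2790
Mean = 37.2790/6 = 6.21316

6.213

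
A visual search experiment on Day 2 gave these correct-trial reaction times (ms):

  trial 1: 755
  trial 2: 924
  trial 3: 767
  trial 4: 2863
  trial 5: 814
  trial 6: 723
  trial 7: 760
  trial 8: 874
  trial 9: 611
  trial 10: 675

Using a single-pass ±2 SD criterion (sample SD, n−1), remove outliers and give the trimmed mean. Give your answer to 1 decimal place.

767.0 ms

n = 10, ΣRT = 9766, M = 976.600
Σ(x−M)² = 4027130.40; s = √(4027130.40/9) = 668.924
Cutoffs: 976.600 ± 2·668.924 → [-361.2, 2314.4]
Outside: 2863 → excluded.
Retained (n=9): Σ = 6903, mean = 6903/9 = 767.000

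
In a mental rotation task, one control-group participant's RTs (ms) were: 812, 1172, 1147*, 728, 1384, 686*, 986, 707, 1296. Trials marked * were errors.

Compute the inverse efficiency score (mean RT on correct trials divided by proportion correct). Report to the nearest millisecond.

Correct trials (n=7): 812, 1172, 728, 1384, 986, 707, 1296
Mean correct RT = 7085/7 = 1012.1429 ms
Proportion correct = 7/9
IES = 1012.1429 / (7/9) = 1301.327 ms

1301 ms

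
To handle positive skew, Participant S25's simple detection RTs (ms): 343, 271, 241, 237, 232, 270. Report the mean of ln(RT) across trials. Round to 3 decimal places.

5.573

ln(RT): 5.8377, 5.6021, 5.4848, 5.4681, 5.4467, 5.5984
Σ ln(RT) = 33.4379
Mean = 33.4379/6 = 5.57298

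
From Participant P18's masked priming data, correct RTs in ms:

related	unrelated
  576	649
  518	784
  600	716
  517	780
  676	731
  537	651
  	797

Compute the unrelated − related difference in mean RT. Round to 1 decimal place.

M(related) = 3424/6 = 570.667
M(unrelated) = 5108/7 = 729.714
Difference = 729.714 − 570.667 = 159.048 ms

159.0 ms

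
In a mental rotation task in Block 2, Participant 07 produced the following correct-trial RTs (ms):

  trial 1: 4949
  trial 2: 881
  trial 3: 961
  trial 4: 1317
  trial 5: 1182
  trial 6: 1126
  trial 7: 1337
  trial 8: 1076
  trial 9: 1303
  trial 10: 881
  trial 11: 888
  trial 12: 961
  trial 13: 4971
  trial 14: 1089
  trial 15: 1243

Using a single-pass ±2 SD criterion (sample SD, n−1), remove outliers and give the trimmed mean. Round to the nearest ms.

n = 15, ΣRT = 24165, M = 1611.000
Σ(x−M)² = 26235148.00; s = √(26235148.00/14) = 1368.919
Cutoffs: 1611.000 ± 2·1368.919 → [-1126.8, 4348.8]
Outside: 4949, 4971 → excluded.
Retained (n=13): Σ = 14245, mean = 14245/13 = 1095.769

1096 ms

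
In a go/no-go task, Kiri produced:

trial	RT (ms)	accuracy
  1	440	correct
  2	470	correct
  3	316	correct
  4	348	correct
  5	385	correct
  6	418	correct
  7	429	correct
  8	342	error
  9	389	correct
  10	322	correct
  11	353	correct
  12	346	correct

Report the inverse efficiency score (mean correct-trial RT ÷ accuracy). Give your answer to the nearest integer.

Correct trials (n=11): 440, 470, 316, 348, 385, 418, 429, 389, 322, 353, 346
Mean correct RT = 4216/11 = 383.2727 ms
Proportion correct = 11/12
IES = 383.2727 / (11/12) = 418.116 ms

418 ms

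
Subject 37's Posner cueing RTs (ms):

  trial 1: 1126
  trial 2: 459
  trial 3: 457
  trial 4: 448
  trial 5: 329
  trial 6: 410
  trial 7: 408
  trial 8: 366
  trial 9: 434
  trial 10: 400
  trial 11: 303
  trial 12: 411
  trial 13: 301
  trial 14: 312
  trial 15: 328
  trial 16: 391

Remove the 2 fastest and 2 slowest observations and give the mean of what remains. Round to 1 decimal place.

Sorted: 301, 303, 312, 328, 329, 366, 391, 400, 408, 410, 411, 434, 448, 457, 459, 1126
Drop lowest 2 (301, 303) and highest 2 (459, 1126)
Remaining (n=12): Σ = 4694, mean = 4694/12 = 391.167

391.2 ms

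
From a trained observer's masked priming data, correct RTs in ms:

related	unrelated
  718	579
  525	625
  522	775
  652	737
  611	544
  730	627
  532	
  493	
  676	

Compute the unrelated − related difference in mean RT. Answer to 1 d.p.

41.3 ms

M(related) = 5459/9 = 606.556
M(unrelated) = 3887/6 = 647.833
Difference = 647.833 − 606.556 = 41.278 ms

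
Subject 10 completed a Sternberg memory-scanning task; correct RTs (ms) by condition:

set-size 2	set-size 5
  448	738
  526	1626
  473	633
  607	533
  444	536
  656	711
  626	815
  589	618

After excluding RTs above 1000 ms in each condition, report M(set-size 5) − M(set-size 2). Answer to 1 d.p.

108.7 ms

set-size 5: exclude 1626
M(set-size 2) = 4369/8 = 546.125
M(set-size 5) = 4584/7 = 654.857
Difference = 654.857 − 546.125 = 108.732 ms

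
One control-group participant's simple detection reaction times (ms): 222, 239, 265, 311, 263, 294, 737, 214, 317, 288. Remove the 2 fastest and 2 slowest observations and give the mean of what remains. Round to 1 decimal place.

Sorted: 214, 222, 239, 263, 265, 288, 294, 311, 317, 737
Drop lowest 2 (214, 222) and highest 2 (317, 737)
Remaining (n=6): Σ = 1660, mean = 1660/6 = 276.667

276.7 ms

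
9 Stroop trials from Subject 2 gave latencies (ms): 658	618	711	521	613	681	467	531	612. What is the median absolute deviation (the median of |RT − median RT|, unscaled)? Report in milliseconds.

68 ms

Sorted: 467, 521, 531, 612, 613, 618, 658, 681, 711 → median = 613
|x − 613|: 45, 5, 98, 92, 0, 68, 146, 82, 1
Sorted deviations: 0, 1, 5, 45, 68, 82, 92, 98, 146 → MAD = 68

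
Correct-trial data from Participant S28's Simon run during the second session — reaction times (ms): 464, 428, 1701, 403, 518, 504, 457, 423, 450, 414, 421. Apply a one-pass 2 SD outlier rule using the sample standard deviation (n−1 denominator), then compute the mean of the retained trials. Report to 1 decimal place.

448.2 ms

n = 11, ΣRT = 6183, M = 562.091
Σ(x−M)² = 1440136.91; s = √(1440136.91/10) = 379.491
Cutoffs: 562.091 ± 2·379.491 → [-196.9, 1321.1]
Outside: 1701 → excluded.
Retained (n=10): Σ = 4482, mean = 4482/10 = 448.200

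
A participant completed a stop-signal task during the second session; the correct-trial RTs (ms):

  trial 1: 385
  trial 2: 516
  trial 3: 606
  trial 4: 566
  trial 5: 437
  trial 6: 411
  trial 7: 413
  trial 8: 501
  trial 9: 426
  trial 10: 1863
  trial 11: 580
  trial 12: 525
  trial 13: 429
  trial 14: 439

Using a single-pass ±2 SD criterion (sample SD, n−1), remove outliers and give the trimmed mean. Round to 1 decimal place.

479.5 ms

n = 14, ΣRT = 8097, M = 578.357
Σ(x−M)² = 1841607.21; s = √(1841607.21/13) = 376.380
Cutoffs: 578.357 ± 2·376.380 → [-174.4, 1331.1]
Outside: 1863 → excluded.
Retained (n=13): Σ = 6234, mean = 6234/13 = 479.538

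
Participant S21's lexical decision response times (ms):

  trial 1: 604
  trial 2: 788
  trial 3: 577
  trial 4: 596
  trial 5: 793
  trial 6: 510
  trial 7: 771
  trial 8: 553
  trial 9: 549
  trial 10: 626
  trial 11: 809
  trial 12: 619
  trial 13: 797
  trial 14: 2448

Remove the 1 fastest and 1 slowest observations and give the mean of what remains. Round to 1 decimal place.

Sorted: 510, 549, 553, 577, 596, 604, 619, 626, 771, 788, 793, 797, 809, 2448
Drop lowest 1 (510) and highest 1 (2448)
Remaining (n=12): Σ = 8082, mean = 8082/12 = 673.500

673.5 ms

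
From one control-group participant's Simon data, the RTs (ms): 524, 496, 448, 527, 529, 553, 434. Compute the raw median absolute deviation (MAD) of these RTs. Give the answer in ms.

28 ms

Sorted: 434, 448, 496, 524, 527, 529, 553 → median = 524
|x − 524|: 0, 28, 76, 3, 5, 29, 90
Sorted deviations: 0, 3, 5, 28, 29, 76, 90 → MAD = 28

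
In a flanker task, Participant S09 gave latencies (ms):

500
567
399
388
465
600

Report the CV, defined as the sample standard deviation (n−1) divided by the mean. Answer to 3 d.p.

n = 6, Σ = 2919, M = 486.5000
Σ(x−M)² = 37365.500; s = √(37365.500/5) = 86.4471
CV = 86.4471 / 486.5000 = 0.17769

0.178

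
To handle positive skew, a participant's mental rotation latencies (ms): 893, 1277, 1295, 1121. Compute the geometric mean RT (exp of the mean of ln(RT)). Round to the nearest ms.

1134 ms

ln(RT): 6.7946, 7.1523, 7.1663, 7.0220
Mean ln(RT) = 28.1351/4 = 7.03377
Geometric mean = exp(7.03377) = 1134.30 ms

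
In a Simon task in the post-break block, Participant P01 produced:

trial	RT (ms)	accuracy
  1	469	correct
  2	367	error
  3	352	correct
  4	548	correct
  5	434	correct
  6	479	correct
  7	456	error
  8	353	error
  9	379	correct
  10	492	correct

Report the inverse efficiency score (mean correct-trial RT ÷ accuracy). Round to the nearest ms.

Correct trials (n=7): 469, 352, 548, 434, 479, 379, 492
Mean correct RT = 3153/7 = 450.4286 ms
Proportion correct = 7/10
IES = 450.4286 / (7/10) = 643.469 ms

643 ms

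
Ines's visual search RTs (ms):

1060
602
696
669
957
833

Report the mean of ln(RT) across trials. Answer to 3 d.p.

6.668

ln(RT): 6.9660, 6.4003, 6.5453, 6.5058, 6.8638, 6.7250
Σ ln(RT) = 40.0063
Mean = 40.0063/6 = 6.66771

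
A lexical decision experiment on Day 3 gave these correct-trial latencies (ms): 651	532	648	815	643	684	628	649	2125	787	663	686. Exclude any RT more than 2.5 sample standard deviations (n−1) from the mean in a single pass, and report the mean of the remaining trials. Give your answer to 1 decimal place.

n = 12, ΣRT = 9511, M = 792.583
Σ(x−M)² = 1994742.92; s = √(1994742.92/11) = 425.841
Cutoffs: 792.583 ± 2.5·425.841 → [-272.0, 1857.2]
Outside: 2125 → excluded.
Retained (n=11): Σ = 7386, mean = 7386/11 = 671.455

671.5 ms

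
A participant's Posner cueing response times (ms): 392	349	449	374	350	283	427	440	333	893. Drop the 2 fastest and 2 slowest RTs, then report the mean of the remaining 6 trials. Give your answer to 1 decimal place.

Sorted: 283, 333, 349, 350, 374, 392, 427, 440, 449, 893
Drop lowest 2 (283, 333) and highest 2 (449, 893)
Remaining (n=6): Σ = 2332, mean = 2332/6 = 388.667

388.7 ms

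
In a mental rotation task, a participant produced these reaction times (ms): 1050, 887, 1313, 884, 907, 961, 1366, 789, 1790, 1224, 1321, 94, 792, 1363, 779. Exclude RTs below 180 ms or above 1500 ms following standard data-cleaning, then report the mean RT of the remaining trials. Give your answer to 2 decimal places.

Excluded: 94, 1790
Retained (n=13): Σ = 13636
Mean = 13636/13 = 1048.9231

1048.92 ms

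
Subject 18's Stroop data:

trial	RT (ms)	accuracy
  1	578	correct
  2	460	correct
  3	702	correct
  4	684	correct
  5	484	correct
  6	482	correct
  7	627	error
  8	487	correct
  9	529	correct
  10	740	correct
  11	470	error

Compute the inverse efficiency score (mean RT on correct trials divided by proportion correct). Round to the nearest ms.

Correct trials (n=9): 578, 460, 702, 684, 484, 482, 487, 529, 740
Mean correct RT = 5146/9 = 571.7778 ms
Proportion correct = 9/11
IES = 571.7778 / (9/11) = 698.840 ms

699 ms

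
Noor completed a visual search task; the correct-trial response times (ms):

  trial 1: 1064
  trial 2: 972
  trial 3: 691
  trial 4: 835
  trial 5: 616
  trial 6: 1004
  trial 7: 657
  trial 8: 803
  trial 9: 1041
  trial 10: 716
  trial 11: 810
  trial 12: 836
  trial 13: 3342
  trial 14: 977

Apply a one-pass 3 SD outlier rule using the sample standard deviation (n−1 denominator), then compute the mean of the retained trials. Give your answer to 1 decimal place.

n = 14, ΣRT = 14364, M = 1026.000
Σ(x−M)² = 6052878.00; s = √(6052878.00/13) = 682.353
Cutoffs: 1026.000 ± 3·682.353 → [-1021.1, 3073.1]
Outside: 3342 → excluded.
Retained (n=13): Σ = 11022, mean = 11022/13 = 847.846

847.8 ms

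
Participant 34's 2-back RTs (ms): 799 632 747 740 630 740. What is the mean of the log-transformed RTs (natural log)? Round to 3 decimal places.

ln(RT): 6.6834, 6.4489, 6.6161, 6.6067, 6.4457, 6.6067
Σ ln(RT) = 39.4073
Mean = 39.4073/6 = 6.56789

6.568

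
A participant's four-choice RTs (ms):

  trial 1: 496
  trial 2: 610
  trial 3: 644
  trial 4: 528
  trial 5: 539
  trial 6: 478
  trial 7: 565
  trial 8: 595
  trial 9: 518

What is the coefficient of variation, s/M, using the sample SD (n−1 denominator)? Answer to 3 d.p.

n = 9, Σ = 4973, M = 552.5556
Σ(x−M)² = 24356.222; s = √(24356.222/8) = 55.1772
CV = 55.1772 / 552.5556 = 0.09986

0.100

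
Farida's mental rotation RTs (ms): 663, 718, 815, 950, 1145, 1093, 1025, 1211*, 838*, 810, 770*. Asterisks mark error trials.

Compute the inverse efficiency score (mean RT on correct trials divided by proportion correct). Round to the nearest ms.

Correct trials (n=8): 663, 718, 815, 950, 1145, 1093, 1025, 810
Mean correct RT = 7219/8 = 902.3750 ms
Proportion correct = 8/11
IES = 902.3750 / (8/11) = 1240.766 ms

1241 ms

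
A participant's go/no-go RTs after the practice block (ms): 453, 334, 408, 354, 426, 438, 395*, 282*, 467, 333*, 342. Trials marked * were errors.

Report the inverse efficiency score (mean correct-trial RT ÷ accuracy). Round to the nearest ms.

Correct trials (n=8): 453, 334, 408, 354, 426, 438, 467, 342
Mean correct RT = 3222/8 = 402.7500 ms
Proportion correct = 8/11
IES = 402.7500 / (8/11) = 553.781 ms

554 ms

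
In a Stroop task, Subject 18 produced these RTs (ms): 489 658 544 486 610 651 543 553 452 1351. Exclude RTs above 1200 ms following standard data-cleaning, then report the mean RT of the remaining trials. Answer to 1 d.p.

554.0 ms

Excluded: 1351
Retained (n=9): Σ = 4986
Mean = 4986/9 = 554.0000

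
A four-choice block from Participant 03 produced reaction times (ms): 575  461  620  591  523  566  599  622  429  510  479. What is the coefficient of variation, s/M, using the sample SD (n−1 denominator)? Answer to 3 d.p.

0.123

n = 11, Σ = 5975, M = 543.1818
Σ(x−M)² = 44467.636; s = √(44467.636/10) = 66.6841
CV = 66.6841 / 543.1818 = 0.12277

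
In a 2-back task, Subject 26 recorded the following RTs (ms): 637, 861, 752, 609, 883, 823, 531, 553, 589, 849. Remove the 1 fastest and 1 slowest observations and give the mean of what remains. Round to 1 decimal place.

Sorted: 531, 553, 589, 609, 637, 752, 823, 849, 861, 883
Drop lowest 1 (531) and highest 1 (883)
Remaining (n=8): Σ = 5673, mean = 5673/8 = 709.125

709.1 ms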